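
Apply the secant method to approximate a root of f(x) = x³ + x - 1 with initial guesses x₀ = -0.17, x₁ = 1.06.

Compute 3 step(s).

f(x) = x³ + x - 1
x₀ = -0.17, x₁ = 1.06

Secant formula: x_{n+1} = x_n - f(x_n)(x_n - x_{n-1})/(f(x_n) - f(x_{n-1}))

Iteration 1:
  f(-0.170000) = -1.174913
  f(1.060000) = 1.251016
  x_2 = 1.060000 - 1.251016×(1.060000 - (-0.170000))/(1.251016 - (-1.174913))
       = 0.425707
Iteration 2:
  f(1.060000) = 1.251016
  f(0.425707) = -0.497144
  x_3 = 0.425707 - (-0.497144)×(0.425707 - 1.060000)/(-0.497144 - 1.251016)
       = 0.606088
Iteration 3:
  f(0.425707) = -0.497144
  f(0.606088) = -0.171270
  x_4 = 0.606088 - (-0.171270)×(0.606088 - 0.425707)/(-0.171270 - (-0.497144))
       = 0.700891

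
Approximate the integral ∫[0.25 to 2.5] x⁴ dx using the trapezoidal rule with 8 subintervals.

f(x) = x⁴
a = 0.25, b = 2.5, n = 8
h = (b - a)/n = 0.281250

Trapezoidal rule: (h/2)[f(x₀) + 2f(x₁) + 2f(x₂) + ... + f(xₙ)]

x_0 = 0.2500, f(x_0) = 0.003906, coefficient = 1
x_1 = 0.5312, f(x_1) = 0.079652, coefficient = 2
x_2 = 0.8125, f(x_2) = 0.435806, coefficient = 2
x_3 = 1.0938, f(x_3) = 1.431108, coefficient = 2
x_4 = 1.3750, f(x_4) = 3.574463, coefficient = 2
x_5 = 1.6562, f(x_5) = 7.524949, coefficient = 2
x_6 = 1.9375, f(x_6) = 14.091812, coefficient = 2
x_7 = 2.2188, f(x_7) = 24.234468, coefficient = 2
x_8 = 2.5000, f(x_8) = 39.062500, coefficient = 1

I ≈ (0.281250/2) × 141.810921 = 19.942161
Exact value: 19.531055
Error: 0.411106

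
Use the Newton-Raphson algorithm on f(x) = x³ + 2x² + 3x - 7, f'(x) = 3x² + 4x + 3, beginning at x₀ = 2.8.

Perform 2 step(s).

f(x) = x³ + 2x² + 3x - 7
f'(x) = 3x² + 4x + 3
x₀ = 2.8

Newton-Raphson formula: x_{n+1} = x_n - f(x_n)/f'(x_n)

Iteration 1:
  f(2.800000) = 39.032000
  f'(2.800000) = 37.720000
  x_1 = 2.800000 - 39.032000/37.720000 = 1.765217
Iteration 2:
  f(1.765217) = 10.028041
  f'(1.765217) = 19.408847
  x_2 = 1.765217 - 10.028041/19.408847 = 1.248544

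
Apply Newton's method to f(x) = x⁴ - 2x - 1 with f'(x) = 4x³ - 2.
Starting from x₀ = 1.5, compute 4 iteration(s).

f(x) = x⁴ - 2x - 1
f'(x) = 4x³ - 2
x₀ = 1.5

Newton-Raphson formula: x_{n+1} = x_n - f(x_n)/f'(x_n)

Iteration 1:
  f(1.500000) = 1.062500
  f'(1.500000) = 11.500000
  x_1 = 1.500000 - 1.062500/11.500000 = 1.407609
Iteration 2:
  f(1.407609) = 0.110579
  f'(1.407609) = 9.155931
  x_2 = 1.407609 - 0.110579/9.155931 = 1.395531
Iteration 3:
  f(1.395531) = 0.001724
  f'(1.395531) = 8.871234
  x_3 = 1.395531 - 0.001724/8.871234 = 1.395337
Iteration 4:
  f(1.395337) = 0.000000
  f'(1.395337) = 8.866692
  x_4 = 1.395337 - 0.000000/8.866692 = 1.395337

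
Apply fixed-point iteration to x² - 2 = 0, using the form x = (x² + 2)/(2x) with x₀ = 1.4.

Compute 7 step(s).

Equation: x² - 2 = 0
Fixed-point form: x = (x² + 2)/(2x)
x₀ = 1.4

x_1 = g(1.400000) = 1.414286
x_2 = g(1.414286) = 1.414214
x_3 = g(1.414214) = 1.414214
x_4 = g(1.414214) = 1.414214
x_5 = g(1.414214) = 1.414214
x_6 = g(1.414214) = 1.414214
x_7 = g(1.414214) = 1.414214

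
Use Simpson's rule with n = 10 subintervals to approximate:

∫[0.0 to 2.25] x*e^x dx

f(x) = x*e^x
a = 0.0, b = 2.25, n = 10
h = (b - a)/n = 0.225000

Simpson's rule: (h/3)[f(x₀) + 4f(x₁) + 2f(x₂) + ... + f(xₙ)]

x_0 = 0.0000, f(x_0) = 0.000000, coefficient = 1
x_1 = 0.2250, f(x_1) = 0.281773, coefficient = 4
x_2 = 0.4500, f(x_2) = 0.705740, coefficient = 2
x_3 = 0.6750, f(x_3) = 1.325722, coefficient = 4
x_4 = 0.9000, f(x_4) = 2.213643, coefficient = 2
x_5 = 1.1250, f(x_5) = 3.465244, coefficient = 4
x_6 = 1.3500, f(x_6) = 5.207524, coefficient = 2
x_7 = 1.5750, f(x_7) = 7.608418, coefficient = 4
x_8 = 1.8000, f(x_8) = 10.889365, coefficient = 2
x_9 = 2.0250, f(x_9) = 15.341625, coefficient = 4
x_10 = 2.2500, f(x_10) = 21.347406, coefficient = 1

I ≈ (0.225000/3) × 171.471078 = 12.860331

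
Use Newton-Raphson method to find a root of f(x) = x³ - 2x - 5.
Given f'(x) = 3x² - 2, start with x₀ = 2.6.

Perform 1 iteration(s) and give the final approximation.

f(x) = x³ - 2x - 5
f'(x) = 3x² - 2
x₀ = 2.6

Newton-Raphson formula: x_{n+1} = x_n - f(x_n)/f'(x_n)

Iteration 1:
  f(2.600000) = 7.376000
  f'(2.600000) = 18.280000
  x_1 = 2.600000 - 7.376000/18.280000 = 2.196499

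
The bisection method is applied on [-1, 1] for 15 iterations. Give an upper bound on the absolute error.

Bisection error bound: |error| ≤ (b-a)/2^n
|error| ≤ (1 - (-1))/2^15 = 2/2^15
|error| ≤ 0.0000610352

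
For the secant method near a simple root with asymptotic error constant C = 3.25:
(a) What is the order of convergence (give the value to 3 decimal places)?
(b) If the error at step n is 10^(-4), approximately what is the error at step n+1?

(a) Secant method has superlinear convergence with order φ = (1+√5)/2 ≈ 1.618.
    This means |e_{n+1}| ≈ C|e_n|^1.618.

(b) With |e_n| = 10^(-4) and C = 3.25:
    |e_{n+1}| ≈ 3.25 × (10^(-4))^1.618 = 3.25 × 10^(-6.47)

(a) ≈ 1.618 (golden ratio); (b) |e_{n+1}| ≈ 1.096e-06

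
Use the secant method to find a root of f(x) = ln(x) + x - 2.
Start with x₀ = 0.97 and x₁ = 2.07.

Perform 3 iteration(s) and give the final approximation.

f(x) = ln(x) + x - 2
x₀ = 0.97, x₁ = 2.07

Secant formula: x_{n+1} = x_n - f(x_n)(x_n - x_{n-1})/(f(x_n) - f(x_{n-1}))

Iteration 1:
  f(0.970000) = -1.060459
  f(2.070000) = 0.797549
  x_2 = 2.070000 - 0.797549×(2.070000 - 0.970000)/(0.797549 - (-1.060459))
       = 1.597826
Iteration 2:
  f(2.070000) = 0.797549
  f(1.597826) = 0.066470
  x_3 = 1.597826 - 0.066470×(1.597826 - 2.070000)/(0.066470 - 0.797549)
       = 1.554896
Iteration 3:
  f(1.597826) = 0.066470
  f(1.554896) = -0.003696
  x_4 = 1.554896 - (-0.003696)×(1.554896 - 1.597826)/(-0.003696 - 0.066470)
       = 1.557157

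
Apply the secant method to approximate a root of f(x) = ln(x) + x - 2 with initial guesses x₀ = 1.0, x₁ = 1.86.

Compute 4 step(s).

f(x) = ln(x) + x - 2
x₀ = 1.0, x₁ = 1.86

Secant formula: x_{n+1} = x_n - f(x_n)(x_n - x_{n-1})/(f(x_n) - f(x_{n-1}))

Iteration 1:
  f(1.000000) = -1.000000
  f(1.860000) = 0.480576
  x_2 = 1.860000 - 0.480576×(1.860000 - 1.000000)/(0.480576 - (-1.000000))
       = 1.580855
Iteration 2:
  f(1.860000) = 0.480576
  f(1.580855) = 0.038821
  x_3 = 1.580855 - 0.038821×(1.580855 - 1.860000)/(0.038821 - 0.480576)
       = 1.556324
Iteration 3:
  f(1.580855) = 0.038821
  f(1.556324) = -0.001349
  x_4 = 1.556324 - (-0.001349)×(1.556324 - 1.580855)/(-0.001349 - 0.038821)
       = 1.557148
Iteration 4:
  f(1.556324) = -0.001349
  f(1.557148) = 0.000004
  x_5 = 1.557148 - 0.000004×(1.557148 - 1.556324)/(0.000004 - (-0.001349))
       = 1.557146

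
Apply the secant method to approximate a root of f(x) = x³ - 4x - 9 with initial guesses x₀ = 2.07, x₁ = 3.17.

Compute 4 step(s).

f(x) = x³ - 4x - 9
x₀ = 2.07, x₁ = 3.17

Secant formula: x_{n+1} = x_n - f(x_n)(x_n - x_{n-1})/(f(x_n) - f(x_{n-1}))

Iteration 1:
  f(2.070000) = -8.410257
  f(3.170000) = 10.175013
  x_2 = 3.170000 - 10.175013×(3.170000 - 2.070000)/(10.175013 - (-8.410257))
       = 2.567775
Iteration 2:
  f(3.170000) = 10.175013
  f(2.567775) = -2.340557
  x_3 = 2.567775 - (-2.340557)×(2.567775 - 3.170000)/(-2.340557 - 10.175013)
       = 2.680398
Iteration 3:
  f(2.567775) = -2.340557
  f(2.680398) = -0.464182
  x_4 = 2.680398 - (-0.464182)×(2.680398 - 2.567775)/(-0.464182 - (-2.340557))
       = 2.708259
Iteration 4:
  f(2.680398) = -0.464182
  f(2.708259) = 0.031142
  x_5 = 2.708259 - 0.031142×(2.708259 - 2.680398)/(0.031142 - (-0.464182))
       = 2.706507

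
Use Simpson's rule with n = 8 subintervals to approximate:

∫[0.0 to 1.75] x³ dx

f(x) = x³
a = 0.0, b = 1.75, n = 8
h = (b - a)/n = 0.218750

Simpson's rule: (h/3)[f(x₀) + 4f(x₁) + 2f(x₂) + ... + f(xₙ)]

x_0 = 0.0000, f(x_0) = 0.000000, coefficient = 1
x_1 = 0.2188, f(x_1) = 0.010468, coefficient = 4
x_2 = 0.4375, f(x_2) = 0.083740, coefficient = 2
x_3 = 0.6562, f(x_3) = 0.282623, coefficient = 4
x_4 = 0.8750, f(x_4) = 0.669922, coefficient = 2
x_5 = 1.0938, f(x_5) = 1.308441, coefficient = 4
x_6 = 1.3125, f(x_6) = 2.260986, coefficient = 2
x_7 = 1.5312, f(x_7) = 3.590363, coefficient = 4
x_8 = 1.7500, f(x_8) = 5.359375, coefficient = 1

I ≈ (0.218750/3) × 32.156250 = 2.344727
Exact value: 2.344727
Error: 0.000000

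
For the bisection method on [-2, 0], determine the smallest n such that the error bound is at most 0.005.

We need (b-a)/2^n ≤ 0.005
(0 - (-2))/2^n ≤ 0.005
2/2^n ≤ 0.005
2^n ≥ 400
n ≥ log₂(400) = 8.64
n ≥ 9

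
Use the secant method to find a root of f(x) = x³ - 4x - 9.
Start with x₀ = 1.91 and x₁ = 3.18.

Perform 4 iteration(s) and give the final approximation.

f(x) = x³ - 4x - 9
x₀ = 1.91, x₁ = 3.18

Secant formula: x_{n+1} = x_n - f(x_n)(x_n - x_{n-1})/(f(x_n) - f(x_{n-1}))

Iteration 1:
  f(1.910000) = -9.672129
  f(3.180000) = 10.437432
  x_2 = 3.180000 - 10.437432×(3.180000 - 1.910000)/(10.437432 - (-9.672129))
       = 2.520834
Iteration 2:
  f(3.180000) = 10.437432
  f(2.520834) = -3.064434
  x_3 = 2.520834 - (-3.064434)×(2.520834 - 3.180000)/(-3.064434 - 10.437432)
       = 2.670441
Iteration 3:
  f(2.520834) = -3.064434
  f(2.670441) = -0.638172
  x_4 = 2.670441 - (-0.638172)×(2.670441 - 2.520834)/(-0.638172 - (-3.064434))
       = 2.709791
Iteration 4:
  f(2.670441) = -0.638172
  f(2.709791) = 0.058749
  x_5 = 2.709791 - 0.058749×(2.709791 - 2.670441)/(0.058749 - (-0.638172))
       = 2.706474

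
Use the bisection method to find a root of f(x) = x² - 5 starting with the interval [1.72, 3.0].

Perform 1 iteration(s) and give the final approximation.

f(x) = x² - 5
Initial interval: [1.72, 3.0]

Iteration 1:
  c_1 = (1.720000 + 3.000000)/2 = 2.360000
  f(c_1) = f(2.360000) = 0.569600
  f(a) × f(c) < 0, new interval: [1.720000, 2.360000]

After 1 iteration(s), the approximation is c_1 = 2.360000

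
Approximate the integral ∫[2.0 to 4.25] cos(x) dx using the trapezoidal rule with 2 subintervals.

f(x) = cos(x)
a = 2.0, b = 4.25, n = 2
h = (b - a)/n = 1.125000

Trapezoidal rule: (h/2)[f(x₀) + 2f(x₁) + 2f(x₂) + ... + f(xₙ)]

x_0 = 2.0000, f(x_0) = -0.416147, coefficient = 1
x_1 = 3.1250, f(x_1) = -0.999862, coefficient = 2
x_2 = 4.2500, f(x_2) = -0.446087, coefficient = 1

I ≈ (1.125000/2) × -2.861959 = -1.609852
Exact value: -1.804287
Error: 0.194435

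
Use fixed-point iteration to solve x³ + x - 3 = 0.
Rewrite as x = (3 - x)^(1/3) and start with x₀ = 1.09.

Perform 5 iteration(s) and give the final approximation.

Equation: x³ + x - 3 = 0
Fixed-point form: x = (3 - x)^(1/3)
x₀ = 1.09

x_1 = g(1.090000) = 1.240731
x_2 = g(1.240731) = 1.207195
x_3 = g(1.207195) = 1.214817
x_4 = g(1.214817) = 1.213093
x_5 = g(1.213093) = 1.213484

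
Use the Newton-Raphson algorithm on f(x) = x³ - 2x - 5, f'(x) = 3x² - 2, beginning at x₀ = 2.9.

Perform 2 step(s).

f(x) = x³ - 2x - 5
f'(x) = 3x² - 2
x₀ = 2.9

Newton-Raphson formula: x_{n+1} = x_n - f(x_n)/f'(x_n)

Iteration 1:
  f(2.900000) = 13.589000
  f'(2.900000) = 23.230000
  x_1 = 2.900000 - 13.589000/23.230000 = 2.315024
Iteration 2:
  f(2.315024) = 2.776939
  f'(2.315024) = 14.078004
  x_2 = 2.315024 - 2.776939/14.078004 = 2.117770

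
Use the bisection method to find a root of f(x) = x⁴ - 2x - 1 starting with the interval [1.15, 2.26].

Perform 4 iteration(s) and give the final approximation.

f(x) = x⁴ - 2x - 1
Initial interval: [1.15, 2.26]

Iteration 1:
  c_1 = (1.150000 + 2.260000)/2 = 1.705000
  f(c_1) = f(1.705000) = 4.040794
  f(a) × f(c) < 0, new interval: [1.150000, 1.705000]
Iteration 2:
  c_2 = (1.150000 + 1.705000)/2 = 1.427500
  f(c_2) = f(1.427500) = 0.297451
  f(a) × f(c) < 0, new interval: [1.150000, 1.427500]
Iteration 3:
  c_3 = (1.150000 + 1.427500)/2 = 1.288750
  f(c_3) = f(1.288750) = -0.818989
  f(a) × f(c) ≥ 0, new interval: [1.288750, 1.427500]
Iteration 4:
  c_4 = (1.288750 + 1.427500)/2 = 1.358125
  f(c_4) = f(1.358125) = -0.314057
  f(a) × f(c) ≥ 0, new interval: [1.358125, 1.427500]

After 4 iteration(s), the approximation is c_4 = 1.358125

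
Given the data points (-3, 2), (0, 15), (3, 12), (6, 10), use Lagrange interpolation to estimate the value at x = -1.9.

Lagrange interpolation formula:
P(x) = Σ yᵢ × Lᵢ(x)
where Lᵢ(x) = Π_{j≠i} (x - xⱼ)/(xᵢ - xⱼ)

L_0(-1.9) = (-1.9 - 0)/(-3 - 0) × (-1.9 - 3)/(-3 - 3) × (-1.9 - 6)/(-3 - 6) = 0.454006
L_1(-1.9) = (-1.9 - (-3))/(0 - (-3)) × (-1.9 - 3)/(0 - 3) × (-1.9 - 6)/(0 - 6) = 0.788537
L_2(-1.9) = (-1.9 - (-3))/(3 - (-3)) × (-1.9 - 0)/(3 - 0) × (-1.9 - 6)/(3 - 6) = -0.305759
L_3(-1.9) = (-1.9 - (-3))/(6 - (-3)) × (-1.9 - 0)/(6 - 0) × (-1.9 - 3)/(6 - 3) = 0.063216

P(-1.9) = 2×L_0(-1.9) + 15×L_1(-1.9) + 12×L_2(-1.9) + 10×L_3(-1.9)
P(-1.9) = 9.699117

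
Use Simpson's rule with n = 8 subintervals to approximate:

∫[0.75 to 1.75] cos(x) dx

f(x) = cos(x)
a = 0.75, b = 1.75, n = 8
h = (b - a)/n = 0.125000

Simpson's rule: (h/3)[f(x₀) + 4f(x₁) + 2f(x₂) + ... + f(xₙ)]

x_0 = 0.7500, f(x_0) = 0.731689, coefficient = 1
x_1 = 0.8750, f(x_1) = 0.640997, coefficient = 4
x_2 = 1.0000, f(x_2) = 0.540302, coefficient = 2
x_3 = 1.1250, f(x_3) = 0.431177, coefficient = 4
x_4 = 1.2500, f(x_4) = 0.315322, coefficient = 2
x_5 = 1.3750, f(x_5) = 0.194548, coefficient = 4
x_6 = 1.5000, f(x_6) = 0.070737, coefficient = 2
x_7 = 1.6250, f(x_7) = -0.054177, coefficient = 4
x_8 = 1.7500, f(x_8) = -0.178246, coefficient = 1

I ≈ (0.125000/3) × 7.256342 = 0.302348
Exact value: 0.302347
Error: 0.000000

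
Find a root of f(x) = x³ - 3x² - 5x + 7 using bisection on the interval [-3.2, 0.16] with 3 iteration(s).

f(x) = x³ - 3x² - 5x + 7
Initial interval: [-3.2, 0.16]

Iteration 1:
  c_1 = (-3.200000 + 0.160000)/2 = -1.520000
  f(c_1) = f(-1.520000) = 4.156992
  f(a) × f(c) < 0, new interval: [-3.200000, -1.520000]
Iteration 2:
  c_2 = (-3.200000 + (-1.520000))/2 = -2.360000
  f(c_2) = f(-2.360000) = -11.053056
  f(a) × f(c) ≥ 0, new interval: [-2.360000, -1.520000]
Iteration 3:
  c_3 = (-2.360000 + (-1.520000))/2 = -1.940000
  f(c_3) = f(-1.940000) = -1.892184
  f(a) × f(c) ≥ 0, new interval: [-1.940000, -1.520000]

After 3 iteration(s), the approximation is c_3 = -1.940000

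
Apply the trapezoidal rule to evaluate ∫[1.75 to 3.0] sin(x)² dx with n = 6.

f(x) = sin(x)²
a = 1.75, b = 3.0, n = 6
h = (b - a)/n = 0.208333

Trapezoidal rule: (h/2)[f(x₀) + 2f(x₁) + 2f(x₂) + ... + f(xₙ)]

x_0 = 1.7500, f(x_0) = 0.968228, coefficient = 1
x_1 = 1.9583, f(x_1) = 0.857185, coefficient = 2
x_2 = 2.1667, f(x_2) = 0.685022, coefficient = 2
x_3 = 2.3750, f(x_3) = 0.481199, coefficient = 2
x_4 = 2.5833, f(x_4) = 0.280593, coefficient = 2
x_5 = 2.7917, f(x_5) = 0.117531, coefficient = 2
x_6 = 3.0000, f(x_6) = 0.019915, coefficient = 1

I ≈ (0.208333/2) × 5.831203 = 0.607417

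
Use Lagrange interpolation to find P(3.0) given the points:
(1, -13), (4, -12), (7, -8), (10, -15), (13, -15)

Lagrange interpolation formula:
P(x) = Σ yᵢ × Lᵢ(x)
where Lᵢ(x) = Π_{j≠i} (x - xⱼ)/(xᵢ - xⱼ)

L_0(3.0) = (3.0 - 4)/(1 - 4) × (3.0 - 7)/(1 - 7) × (3.0 - 10)/(1 - 10) × (3.0 - 13)/(1 - 13) = 0.144033
L_1(3.0) = (3.0 - 1)/(4 - 1) × (3.0 - 7)/(4 - 7) × (3.0 - 10)/(4 - 10) × (3.0 - 13)/(4 - 13) = 1.152263
L_2(3.0) = (3.0 - 1)/(7 - 1) × (3.0 - 4)/(7 - 4) × (3.0 - 10)/(7 - 10) × (3.0 - 13)/(7 - 13) = -0.432099
L_3(3.0) = (3.0 - 1)/(10 - 1) × (3.0 - 4)/(10 - 4) × (3.0 - 7)/(10 - 7) × (3.0 - 13)/(10 - 13) = 0.164609
L_4(3.0) = (3.0 - 1)/(13 - 1) × (3.0 - 4)/(13 - 4) × (3.0 - 7)/(13 - 7) × (3.0 - 10)/(13 - 10) = -0.028807

P(3.0) = (-13)×L_0(3.0) + (-12)×L_1(3.0) + (-8)×L_2(3.0) + (-15)×L_3(3.0) + (-15)×L_4(3.0)
P(3.0) = -14.279835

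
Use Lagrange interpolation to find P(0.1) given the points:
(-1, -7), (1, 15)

Lagrange interpolation formula:
P(x) = Σ yᵢ × Lᵢ(x)
where Lᵢ(x) = Π_{j≠i} (x - xⱼ)/(xᵢ - xⱼ)

L_0(0.1) = (0.1 - 1)/(-1 - 1) = 0.450000
L_1(0.1) = (0.1 - (-1))/(1 - (-1)) = 0.550000

P(0.1) = (-7)×L_0(0.1) + 15×L_1(0.1)
P(0.1) = 5.100000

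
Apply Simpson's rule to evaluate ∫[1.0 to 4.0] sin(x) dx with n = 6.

f(x) = sin(x)
a = 1.0, b = 4.0, n = 6
h = (b - a)/n = 0.500000

Simpson's rule: (h/3)[f(x₀) + 4f(x₁) + 2f(x₂) + ... + f(xₙ)]

x_0 = 1.0000, f(x_0) = 0.841471, coefficient = 1
x_1 = 1.5000, f(x_1) = 0.997495, coefficient = 4
x_2 = 2.0000, f(x_2) = 0.909297, coefficient = 2
x_3 = 2.5000, f(x_3) = 0.598472, coefficient = 4
x_4 = 3.0000, f(x_4) = 0.141120, coefficient = 2
x_5 = 3.5000, f(x_5) = -0.350783, coefficient = 4
x_6 = 4.0000, f(x_6) = -0.756802, coefficient = 1

I ≈ (0.500000/3) × 7.166239 = 1.194373
Exact value: 1.193946
Error: 0.000427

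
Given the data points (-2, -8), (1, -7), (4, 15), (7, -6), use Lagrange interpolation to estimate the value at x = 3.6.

Lagrange interpolation formula:
P(x) = Σ yᵢ × Lᵢ(x)
where Lᵢ(x) = Π_{j≠i} (x - xⱼ)/(xᵢ - xⱼ)

L_0(3.6) = (3.6 - 1)/(-2 - 1) × (3.6 - 4)/(-2 - 4) × (3.6 - 7)/(-2 - 7) = -0.021827
L_1(3.6) = (3.6 - (-2))/(1 - (-2)) × (3.6 - 4)/(1 - 4) × (3.6 - 7)/(1 - 7) = 0.141037
L_2(3.6) = (3.6 - (-2))/(4 - (-2)) × (3.6 - 1)/(4 - 1) × (3.6 - 7)/(4 - 7) = 0.916741
L_3(3.6) = (3.6 - (-2))/(7 - (-2)) × (3.6 - 1)/(7 - 1) × (3.6 - 4)/(7 - 4) = -0.035951

P(3.6) = (-8)×L_0(3.6) + (-7)×L_1(3.6) + 15×L_2(3.6) + (-6)×L_3(3.6)
P(3.6) = 13.154173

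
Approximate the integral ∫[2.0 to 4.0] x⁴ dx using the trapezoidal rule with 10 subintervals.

f(x) = x⁴
a = 2.0, b = 4.0, n = 10
h = (b - a)/n = 0.200000

Trapezoidal rule: (h/2)[f(x₀) + 2f(x₁) + 2f(x₂) + ... + f(xₙ)]

x_0 = 2.0000, f(x_0) = 16.000000, coefficient = 1
x_1 = 2.2000, f(x_1) = 23.425600, coefficient = 2
x_2 = 2.4000, f(x_2) = 33.177600, coefficient = 2
x_3 = 2.6000, f(x_3) = 45.697600, coefficient = 2
x_4 = 2.8000, f(x_4) = 61.465600, coefficient = 2
x_5 = 3.0000, f(x_5) = 81.000000, coefficient = 2
x_6 = 3.2000, f(x_6) = 104.857600, coefficient = 2
x_7 = 3.4000, f(x_7) = 133.633600, coefficient = 2
x_8 = 3.6000, f(x_8) = 167.961600, coefficient = 2
x_9 = 3.8000, f(x_9) = 208.513600, coefficient = 2
x_10 = 4.0000, f(x_10) = 256.000000, coefficient = 1

I ≈ (0.200000/2) × 1991.465600 = 199.146560
Exact value: 198.400000
Error: 0.746560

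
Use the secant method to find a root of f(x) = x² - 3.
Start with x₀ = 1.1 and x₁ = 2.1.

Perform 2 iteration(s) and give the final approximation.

f(x) = x² - 3
x₀ = 1.1, x₁ = 2.1

Secant formula: x_{n+1} = x_n - f(x_n)(x_n - x_{n-1})/(f(x_n) - f(x_{n-1}))

Iteration 1:
  f(1.100000) = -1.790000
  f(2.100000) = 1.410000
  x_2 = 2.100000 - 1.410000×(2.100000 - 1.100000)/(1.410000 - (-1.790000))
       = 1.659375
Iteration 2:
  f(2.100000) = 1.410000
  f(1.659375) = -0.246475
  x_3 = 1.659375 - (-0.246475)×(1.659375 - 2.100000)/(-0.246475 - 1.410000)
       = 1.724938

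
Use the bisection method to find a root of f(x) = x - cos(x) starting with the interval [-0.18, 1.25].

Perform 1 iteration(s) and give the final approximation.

f(x) = x - cos(x)
Initial interval: [-0.18, 1.25]

Iteration 1:
  c_1 = (-0.180000 + 1.250000)/2 = 0.535000
  f(c_1) = f(0.535000) = -0.325269
  f(a) × f(c) ≥ 0, new interval: [0.535000, 1.250000]

After 1 iteration(s), the approximation is c_1 = 0.535000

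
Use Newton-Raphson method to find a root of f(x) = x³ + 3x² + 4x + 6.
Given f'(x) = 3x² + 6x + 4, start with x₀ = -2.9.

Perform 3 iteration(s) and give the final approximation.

f(x) = x³ + 3x² + 4x + 6
f'(x) = 3x² + 6x + 4
x₀ = -2.9

Newton-Raphson formula: x_{n+1} = x_n - f(x_n)/f'(x_n)

Iteration 1:
  f(-2.900000) = -4.759000
  f'(-2.900000) = 11.830000
  x_1 = -2.900000 - (-4.759000)/11.830000 = -2.497718
Iteration 2:
  f(-2.497718) = -0.857335
  f'(-2.497718) = 7.729475
  x_2 = -2.497718 - (-0.857335)/7.729475 = -2.386800
Iteration 3:
  f(-2.386800) = -0.053913
  f'(-2.386800) = 6.769643
  x_3 = -2.386800 - (-0.053913)/6.769643 = -2.378836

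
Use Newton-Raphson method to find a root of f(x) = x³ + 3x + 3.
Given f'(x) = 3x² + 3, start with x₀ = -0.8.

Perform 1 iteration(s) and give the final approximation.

f(x) = x³ + 3x + 3
f'(x) = 3x² + 3
x₀ = -0.8

Newton-Raphson formula: x_{n+1} = x_n - f(x_n)/f'(x_n)

Iteration 1:
  f(-0.800000) = 0.088000
  f'(-0.800000) = 4.920000
  x_1 = -0.800000 - 0.088000/4.920000 = -0.817886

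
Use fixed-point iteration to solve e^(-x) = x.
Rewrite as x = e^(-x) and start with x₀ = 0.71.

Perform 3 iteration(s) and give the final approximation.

Equation: e^(-x) = x
Fixed-point form: x = e^(-x)
x₀ = 0.71

x_1 = g(0.710000) = 0.491644
x_2 = g(0.491644) = 0.611620
x_3 = g(0.611620) = 0.542471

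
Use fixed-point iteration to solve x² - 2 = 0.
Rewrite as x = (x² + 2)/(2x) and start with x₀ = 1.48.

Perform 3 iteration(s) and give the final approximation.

Equation: x² - 2 = 0
Fixed-point form: x = (x² + 2)/(2x)
x₀ = 1.48

x_1 = g(1.480000) = 1.415676
x_2 = g(1.415676) = 1.414214
x_3 = g(1.414214) = 1.414214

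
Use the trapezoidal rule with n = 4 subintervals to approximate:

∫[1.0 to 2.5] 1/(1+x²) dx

f(x) = 1/(1+x²)
a = 1.0, b = 2.5, n = 4
h = (b - a)/n = 0.375000

Trapezoidal rule: (h/2)[f(x₀) + 2f(x₁) + 2f(x₂) + ... + f(xₙ)]

x_0 = 1.0000, f(x_0) = 0.500000, coefficient = 1
x_1 = 1.3750, f(x_1) = 0.345946, coefficient = 2
x_2 = 1.7500, f(x_2) = 0.246154, coefficient = 2
x_3 = 2.1250, f(x_3) = 0.181303, coefficient = 2
x_4 = 2.5000, f(x_4) = 0.137931, coefficient = 1

I ≈ (0.375000/2) × 2.184737 = 0.409638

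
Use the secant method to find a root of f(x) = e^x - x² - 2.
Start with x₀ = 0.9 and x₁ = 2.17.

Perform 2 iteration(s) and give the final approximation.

f(x) = e^x - x² - 2
x₀ = 0.9, x₁ = 2.17

Secant formula: x_{n+1} = x_n - f(x_n)(x_n - x_{n-1})/(f(x_n) - f(x_{n-1}))

Iteration 1:
  f(0.900000) = -0.350397
  f(2.170000) = 2.049384
  x_2 = 2.170000 - 2.049384×(2.170000 - 0.900000)/(2.049384 - (-0.350397))
       = 1.085435
Iteration 2:
  f(2.170000) = 2.049384
  f(1.085435) = -0.217441
  x_3 = 1.085435 - (-0.217441)×(1.085435 - 2.170000)/(-0.217441 - 2.049384)
       = 1.189470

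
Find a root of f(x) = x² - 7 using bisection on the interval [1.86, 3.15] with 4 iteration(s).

f(x) = x² - 7
Initial interval: [1.86, 3.15]

Iteration 1:
  c_1 = (1.860000 + 3.150000)/2 = 2.505000
  f(c_1) = f(2.505000) = -0.724975
  f(a) × f(c) ≥ 0, new interval: [2.505000, 3.150000]
Iteration 2:
  c_2 = (2.505000 + 3.150000)/2 = 2.827500
  f(c_2) = f(2.827500) = 0.994756
  f(a) × f(c) < 0, new interval: [2.505000, 2.827500]
Iteration 3:
  c_3 = (2.505000 + 2.827500)/2 = 2.666250
  f(c_3) = f(2.666250) = 0.108889
  f(a) × f(c) < 0, new interval: [2.505000, 2.666250]
Iteration 4:
  c_4 = (2.505000 + 2.666250)/2 = 2.585625
  f(c_4) = f(2.585625) = -0.314543
  f(a) × f(c) ≥ 0, new interval: [2.585625, 2.666250]

After 4 iteration(s), the approximation is c_4 = 2.585625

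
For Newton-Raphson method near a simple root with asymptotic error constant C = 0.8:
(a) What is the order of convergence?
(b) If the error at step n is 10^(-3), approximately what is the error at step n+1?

(a) Newton-Raphson has quadratic (order 2) convergence near simple roots.
    This means |e_{n+1}| ≈ C|e_n|².

(b) With |e_n| = 10^(-3) and C = 0.8:
    |e_{n+1}| ≈ 0.8 × (10^(-3))² = 0.8 × 10^(-6)

(a) 2 (quadratic); (b) |e_{n+1}| ≈ 8.000e-07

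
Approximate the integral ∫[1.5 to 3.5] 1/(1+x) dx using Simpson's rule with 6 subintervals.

f(x) = 1/(1+x)
a = 1.5, b = 3.5, n = 6
h = (b - a)/n = 0.333333

Simpson's rule: (h/3)[f(x₀) + 4f(x₁) + 2f(x₂) + ... + f(xₙ)]

x_0 = 1.5000, f(x_0) = 0.400000, coefficient = 1
x_1 = 1.8333, f(x_1) = 0.352941, coefficient = 4
x_2 = 2.1667, f(x_2) = 0.315789, coefficient = 2
x_3 = 2.5000, f(x_3) = 0.285714, coefficient = 4
x_4 = 2.8333, f(x_4) = 0.260870, coefficient = 2
x_5 = 3.1667, f(x_5) = 0.240000, coefficient = 4
x_6 = 3.5000, f(x_6) = 0.222222, coefficient = 1

I ≈ (0.333333/3) × 5.290162 = 0.587796
Exact value: 0.587787
Error: 0.000009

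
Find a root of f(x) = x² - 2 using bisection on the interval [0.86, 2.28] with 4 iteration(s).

f(x) = x² - 2
Initial interval: [0.86, 2.28]

Iteration 1:
  c_1 = (0.860000 + 2.280000)/2 = 1.570000
  f(c_1) = f(1.570000) = 0.464900
  f(a) × f(c) < 0, new interval: [0.860000, 1.570000]
Iteration 2:
  c_2 = (0.860000 + 1.570000)/2 = 1.215000
  f(c_2) = f(1.215000) = -0.523775
  f(a) × f(c) ≥ 0, new interval: [1.215000, 1.570000]
Iteration 3:
  c_3 = (1.215000 + 1.570000)/2 = 1.392500
  f(c_3) = f(1.392500) = -0.060944
  f(a) × f(c) ≥ 0, new interval: [1.392500, 1.570000]
Iteration 4:
  c_4 = (1.392500 + 1.570000)/2 = 1.481250
  f(c_4) = f(1.481250) = 0.194102
  f(a) × f(c) < 0, new interval: [1.392500, 1.481250]

After 4 iteration(s), the approximation is c_4 = 1.481250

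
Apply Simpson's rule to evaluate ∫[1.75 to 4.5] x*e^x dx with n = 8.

f(x) = x*e^x
a = 1.75, b = 4.5, n = 8
h = (b - a)/n = 0.343750

Simpson's rule: (h/3)[f(x₀) + 4f(x₁) + 2f(x₂) + ... + f(xₙ)]

x_0 = 1.7500, f(x_0) = 10.070555, coefficient = 1
x_1 = 2.0938, f(x_1) = 16.991390, coefficient = 4
x_2 = 2.4375, f(x_2) = 27.895710, coefficient = 2
x_3 = 2.7812, f(x_3) = 44.887101, coefficient = 4
x_4 = 3.1250, f(x_4) = 71.124672, coefficient = 2
x_5 = 3.4688, f(x_5) = 111.335070, coefficient = 4
x_6 = 3.8125, f(x_6) = 172.566927, coefficient = 2
x_7 = 4.1562, f(x_7) = 265.300521, coefficient = 4
x_8 = 4.5000, f(x_8) = 405.077091, coefficient = 1

I ≈ (0.343750/3) × 2712.378588 = 310.793380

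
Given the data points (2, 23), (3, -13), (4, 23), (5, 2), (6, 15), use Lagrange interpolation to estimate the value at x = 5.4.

Lagrange interpolation formula:
P(x) = Σ yᵢ × Lᵢ(x)
where Lᵢ(x) = Π_{j≠i} (x - xⱼ)/(xᵢ - xⱼ)

L_0(5.4) = (5.4 - 3)/(2 - 3) × (5.4 - 4)/(2 - 4) × (5.4 - 5)/(2 - 5) × (5.4 - 6)/(2 - 6) = -0.033600
L_1(5.4) = (5.4 - 2)/(3 - 2) × (5.4 - 4)/(3 - 4) × (5.4 - 5)/(3 - 5) × (5.4 - 6)/(3 - 6) = 0.190400
L_2(5.4) = (5.4 - 2)/(4 - 2) × (5.4 - 3)/(4 - 3) × (5.4 - 5)/(4 - 5) × (5.4 - 6)/(4 - 6) = -0.489600
L_3(5.4) = (5.4 - 2)/(5 - 2) × (5.4 - 3)/(5 - 3) × (5.4 - 4)/(5 - 4) × (5.4 - 6)/(5 - 6) = 1.142400
L_4(5.4) = (5.4 - 2)/(6 - 2) × (5.4 - 3)/(6 - 3) × (5.4 - 4)/(6 - 4) × (5.4 - 5)/(6 - 5) = 0.190400

P(5.4) = 23×L_0(5.4) + (-13)×L_1(5.4) + 23×L_2(5.4) + 2×L_3(5.4) + 15×L_4(5.4)
P(5.4) = -9.368000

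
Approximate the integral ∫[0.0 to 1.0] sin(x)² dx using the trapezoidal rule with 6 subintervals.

f(x) = sin(x)²
a = 0.0, b = 1.0, n = 6
h = (b - a)/n = 0.166667

Trapezoidal rule: (h/2)[f(x₀) + 2f(x₁) + 2f(x₂) + ... + f(xₙ)]

x_0 = 0.0000, f(x_0) = 0.000000, coefficient = 1
x_1 = 0.1667, f(x_1) = 0.027522, coefficient = 2
x_2 = 0.3333, f(x_2) = 0.107056, coefficient = 2
x_3 = 0.5000, f(x_3) = 0.229849, coefficient = 2
x_4 = 0.6667, f(x_4) = 0.382381, coefficient = 2
x_5 = 0.8333, f(x_5) = 0.547862, coefficient = 2
x_6 = 1.0000, f(x_6) = 0.708073, coefficient = 1

I ≈ (0.166667/2) × 3.297413 = 0.274784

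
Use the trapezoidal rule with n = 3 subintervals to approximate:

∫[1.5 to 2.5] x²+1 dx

f(x) = x²+1
a = 1.5, b = 2.5, n = 3
h = (b - a)/n = 0.333333

Trapezoidal rule: (h/2)[f(x₀) + 2f(x₁) + 2f(x₂) + ... + f(xₙ)]

x_0 = 1.5000, f(x_0) = 3.250000, coefficient = 1
x_1 = 1.8333, f(x_1) = 4.361111, coefficient = 2
x_2 = 2.1667, f(x_2) = 5.694444, coefficient = 2
x_3 = 2.5000, f(x_3) = 7.250000, coefficient = 1

I ≈ (0.333333/2) × 30.611111 = 5.101852
Exact value: 5.083333
Error: 0.018519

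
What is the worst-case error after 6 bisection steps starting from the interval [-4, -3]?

Bisection error bound: |error| ≤ (b-a)/2^n
|error| ≤ (-3 - (-4))/2^6 = 1/2^6
|error| ≤ 0.0156250000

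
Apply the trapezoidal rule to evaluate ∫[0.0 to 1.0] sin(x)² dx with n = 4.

f(x) = sin(x)²
a = 0.0, b = 1.0, n = 4
h = (b - a)/n = 0.250000

Trapezoidal rule: (h/2)[f(x₀) + 2f(x₁) + 2f(x₂) + ... + f(xₙ)]

x_0 = 0.0000, f(x_0) = 0.000000, coefficient = 1
x_1 = 0.2500, f(x_1) = 0.061209, coefficient = 2
x_2 = 0.5000, f(x_2) = 0.229849, coefficient = 2
x_3 = 0.7500, f(x_3) = 0.464631, coefficient = 2
x_4 = 1.0000, f(x_4) = 0.708073, coefficient = 1

I ≈ (0.250000/2) × 2.219451 = 0.277431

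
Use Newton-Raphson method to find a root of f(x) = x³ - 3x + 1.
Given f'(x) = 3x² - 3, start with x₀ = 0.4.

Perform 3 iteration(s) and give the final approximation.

f(x) = x³ - 3x + 1
f'(x) = 3x² - 3
x₀ = 0.4

Newton-Raphson formula: x_{n+1} = x_n - f(x_n)/f'(x_n)

Iteration 1:
  f(0.400000) = -0.136000
  f'(0.400000) = -2.520000
  x_1 = 0.400000 - (-0.136000)/(-2.520000) = 0.346032
Iteration 2:
  f(0.346032) = 0.003338
  f'(0.346032) = -2.640786
  x_2 = 0.346032 - 0.003338/(-2.640786) = 0.347296
Iteration 3:
  f(0.347296) = 0.000002
  f'(0.347296) = -2.638157
  x_3 = 0.347296 - 0.000002/(-2.638157) = 0.347296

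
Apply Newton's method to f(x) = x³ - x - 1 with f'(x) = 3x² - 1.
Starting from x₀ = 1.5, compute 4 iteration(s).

f(x) = x³ - x - 1
f'(x) = 3x² - 1
x₀ = 1.5

Newton-Raphson formula: x_{n+1} = x_n - f(x_n)/f'(x_n)

Iteration 1:
  f(1.500000) = 0.875000
  f'(1.500000) = 5.750000
  x_1 = 1.500000 - 0.875000/5.750000 = 1.347826
Iteration 2:
  f(1.347826) = 0.100682
  f'(1.347826) = 4.449905
  x_2 = 1.347826 - 0.100682/4.449905 = 1.325200
Iteration 3:
  f(1.325200) = 0.002058
  f'(1.325200) = 4.268468
  x_3 = 1.325200 - 0.002058/4.268468 = 1.324718
Iteration 4:
  f(1.324718) = 0.000001
  f'(1.324718) = 4.264635
  x_4 = 1.324718 - 0.000001/4.264635 = 1.324718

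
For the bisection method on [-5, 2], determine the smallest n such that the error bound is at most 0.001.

We need (b-a)/2^n ≤ 0.001
(2 - (-5))/2^n ≤ 0.001
7/2^n ≤ 0.001
2^n ≥ 7000
n ≥ log₂(7000) = 12.77
n ≥ 13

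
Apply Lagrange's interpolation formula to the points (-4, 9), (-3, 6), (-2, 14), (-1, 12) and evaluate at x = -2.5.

Lagrange interpolation formula:
P(x) = Σ yᵢ × Lᵢ(x)
where Lᵢ(x) = Π_{j≠i} (x - xⱼ)/(xᵢ - xⱼ)

L_0(-2.5) = (-2.5 - (-3))/(-4 - (-3)) × (-2.5 - (-2))/(-4 - (-2)) × (-2.5 - (-1))/(-4 - (-1)) = -0.062500
L_1(-2.5) = (-2.5 - (-4))/(-3 - (-4)) × (-2.5 - (-2))/(-3 - (-2)) × (-2.5 - (-1))/(-3 - (-1)) = 0.562500
L_2(-2.5) = (-2.5 - (-4))/(-2 - (-4)) × (-2.5 - (-3))/(-2 - (-3)) × (-2.5 - (-1))/(-2 - (-1)) = 0.562500
L_3(-2.5) = (-2.5 - (-4))/(-1 - (-4)) × (-2.5 - (-3))/(-1 - (-3)) × (-2.5 - (-2))/(-1 - (-2)) = -0.062500

P(-2.5) = 9×L_0(-2.5) + 6×L_1(-2.5) + 14×L_2(-2.5) + 12×L_3(-2.5)
P(-2.5) = 9.937500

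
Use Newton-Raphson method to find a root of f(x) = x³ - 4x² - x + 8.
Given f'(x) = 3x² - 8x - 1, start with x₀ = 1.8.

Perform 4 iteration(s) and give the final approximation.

f(x) = x³ - 4x² - x + 8
f'(x) = 3x² - 8x - 1
x₀ = 1.8

Newton-Raphson formula: x_{n+1} = x_n - f(x_n)/f'(x_n)

Iteration 1:
  f(1.800000) = -0.928000
  f'(1.800000) = -5.680000
  x_1 = 1.800000 - (-0.928000)/(-5.680000) = 1.636620
Iteration 2:
  f(1.636620) = 0.033009
  f'(1.636620) = -6.057385
  x_2 = 1.636620 - 0.033009/(-6.057385) = 1.642069
Iteration 3:
  f(1.642069) = 0.000027
  f'(1.642069) = -6.047380
  x_3 = 1.642069 - 0.000027/(-6.047380) = 1.642074
Iteration 4:
  f(1.642074) = 0.000000
  f'(1.642074) = -6.047372
  x_4 = 1.642074 - 0.000000/(-6.047372) = 1.642074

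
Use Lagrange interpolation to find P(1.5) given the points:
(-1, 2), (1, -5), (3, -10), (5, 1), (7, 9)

Lagrange interpolation formula:
P(x) = Σ yᵢ × Lᵢ(x)
where Lᵢ(x) = Π_{j≠i} (x - xⱼ)/(xᵢ - xⱼ)

L_0(1.5) = (1.5 - 1)/(-1 - 1) × (1.5 - 3)/(-1 - 3) × (1.5 - 5)/(-1 - 5) × (1.5 - 7)/(-1 - 7) = -0.037598
L_1(1.5) = (1.5 - (-1))/(1 - (-1)) × (1.5 - 3)/(1 - 3) × (1.5 - 5)/(1 - 5) × (1.5 - 7)/(1 - 7) = 0.751953
L_2(1.5) = (1.5 - (-1))/(3 - (-1)) × (1.5 - 1)/(3 - 1) × (1.5 - 5)/(3 - 5) × (1.5 - 7)/(3 - 7) = 0.375977
L_3(1.5) = (1.5 - (-1))/(5 - (-1)) × (1.5 - 1)/(5 - 1) × (1.5 - 3)/(5 - 3) × (1.5 - 7)/(5 - 7) = -0.107422
L_4(1.5) = (1.5 - (-1))/(7 - (-1)) × (1.5 - 1)/(7 - 1) × (1.5 - 3)/(7 - 3) × (1.5 - 5)/(7 - 5) = 0.017090

P(1.5) = 2×L_0(1.5) + (-5)×L_1(1.5) + (-10)×L_2(1.5) + 1×L_3(1.5) + 9×L_4(1.5)
P(1.5) = -7.548340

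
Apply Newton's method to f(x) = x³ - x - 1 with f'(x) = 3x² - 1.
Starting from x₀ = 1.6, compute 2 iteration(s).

f(x) = x³ - x - 1
f'(x) = 3x² - 1
x₀ = 1.6

Newton-Raphson formula: x_{n+1} = x_n - f(x_n)/f'(x_n)

Iteration 1:
  f(1.600000) = 1.496000
  f'(1.600000) = 6.680000
  x_1 = 1.600000 - 1.496000/6.680000 = 1.376048
Iteration 2:
  f(1.376048) = 0.229510
  f'(1.376048) = 4.680524
  x_2 = 1.376048 - 0.229510/4.680524 = 1.327013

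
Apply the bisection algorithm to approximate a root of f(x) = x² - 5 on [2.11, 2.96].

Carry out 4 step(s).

f(x) = x² - 5
Initial interval: [2.11, 2.96]

Iteration 1:
  c_1 = (2.110000 + 2.960000)/2 = 2.535000
  f(c_1) = f(2.535000) = 1.426225
  f(a) × f(c) < 0, new interval: [2.110000, 2.535000]
Iteration 2:
  c_2 = (2.110000 + 2.535000)/2 = 2.322500
  f(c_2) = f(2.322500) = 0.394006
  f(a) × f(c) < 0, new interval: [2.110000, 2.322500]
Iteration 3:
  c_3 = (2.110000 + 2.322500)/2 = 2.216250
  f(c_3) = f(2.216250) = -0.088236
  f(a) × f(c) ≥ 0, new interval: [2.216250, 2.322500]
Iteration 4:
  c_4 = (2.216250 + 2.322500)/2 = 2.269375
  f(c_4) = f(2.269375) = 0.150063
  f(a) × f(c) < 0, new interval: [2.216250, 2.269375]

After 4 iteration(s), the approximation is c_4 = 2.269375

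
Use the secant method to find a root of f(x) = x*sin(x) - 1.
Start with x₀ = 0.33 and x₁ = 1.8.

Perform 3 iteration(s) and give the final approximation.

f(x) = x*sin(x) - 1
x₀ = 0.33, x₁ = 1.8

Secant formula: x_{n+1} = x_n - f(x_n)(x_n - x_{n-1})/(f(x_n) - f(x_{n-1}))

Iteration 1:
  f(0.330000) = -0.893066
  f(1.800000) = 0.752926
  x_2 = 1.800000 - 0.752926×(1.800000 - 0.330000)/(0.752926 - (-0.893066))
       = 1.127578
Iteration 2:
  f(1.800000) = 0.752926
  f(1.127578) = 0.018627
  x_3 = 1.127578 - 0.018627×(1.127578 - 1.800000)/(0.018627 - 0.752926)
       = 1.110521
Iteration 3:
  f(1.127578) = 0.018627
  f(1.110521) = -0.005051
  x_4 = 1.110521 - (-0.005051)×(1.110521 - 1.127578)/(-0.005051 - 0.018627)
       = 1.114159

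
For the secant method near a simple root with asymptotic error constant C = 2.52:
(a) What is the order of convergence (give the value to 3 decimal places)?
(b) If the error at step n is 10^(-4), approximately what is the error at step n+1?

(a) Secant method has superlinear convergence with order φ = (1+√5)/2 ≈ 1.618.
    This means |e_{n+1}| ≈ C|e_n|^1.618.

(b) With |e_n| = 10^(-4) and C = 2.52:
    |e_{n+1}| ≈ 2.52 × (10^(-4))^1.618 = 2.52 × 10^(-6.47)

(a) ≈ 1.618 (golden ratio); (b) |e_{n+1}| ≈ 8.497e-07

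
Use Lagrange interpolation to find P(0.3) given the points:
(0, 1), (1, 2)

Lagrange interpolation formula:
P(x) = Σ yᵢ × Lᵢ(x)
where Lᵢ(x) = Π_{j≠i} (x - xⱼ)/(xᵢ - xⱼ)

L_0(0.3) = (0.3 - 1)/(0 - 1) = 0.700000
L_1(0.3) = (0.3 - 0)/(1 - 0) = 0.300000

P(0.3) = 1×L_0(0.3) + 2×L_1(0.3)
P(0.3) = 1.300000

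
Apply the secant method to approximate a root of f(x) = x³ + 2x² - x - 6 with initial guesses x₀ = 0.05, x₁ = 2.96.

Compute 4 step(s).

f(x) = x³ + 2x² - x - 6
x₀ = 0.05, x₁ = 2.96

Secant formula: x_{n+1} = x_n - f(x_n)(x_n - x_{n-1})/(f(x_n) - f(x_{n-1}))

Iteration 1:
  f(0.050000) = -6.044875
  f(2.960000) = 34.497536
  x_2 = 2.960000 - 34.497536×(2.960000 - 0.050000)/(34.497536 - (-6.044875))
       = 0.483881
Iteration 2:
  f(2.960000) = 34.497536
  f(0.483881) = -5.902303
  x_3 = 0.483881 - (-5.902303)×(0.483881 - 2.960000)/(-5.902303 - 34.497536)
       = 0.845635
Iteration 3:
  f(0.483881) = -5.902303
  f(0.845635) = -4.810725
  x_4 = 0.845635 - (-4.810725)×(0.845635 - 0.483881)/(-4.810725 - (-5.902303))
       = 2.439932
Iteration 4:
  f(0.845635) = -4.810725
  f(2.439932) = 17.992170
  x_5 = 2.439932 - 17.992170×(2.439932 - 0.845635)/(17.992170 - (-4.810725))
       = 1.181984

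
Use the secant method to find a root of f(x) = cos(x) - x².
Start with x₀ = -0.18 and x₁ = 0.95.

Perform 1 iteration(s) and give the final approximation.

f(x) = cos(x) - x²
x₀ = -0.18, x₁ = 0.95

Secant formula: x_{n+1} = x_n - f(x_n)(x_n - x_{n-1})/(f(x_n) - f(x_{n-1}))

Iteration 1:
  f(-0.180000) = 0.951444
  f(0.950000) = -0.320817
  x_2 = 0.950000 - (-0.320817)×(0.950000 - (-0.180000))/(-0.320817 - 0.951444)
       = 0.665056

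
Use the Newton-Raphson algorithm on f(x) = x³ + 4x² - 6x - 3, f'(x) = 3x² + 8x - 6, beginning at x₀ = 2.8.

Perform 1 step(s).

f(x) = x³ + 4x² - 6x - 3
f'(x) = 3x² + 8x - 6
x₀ = 2.8

Newton-Raphson formula: x_{n+1} = x_n - f(x_n)/f'(x_n)

Iteration 1:
  f(2.800000) = 33.512000
  f'(2.800000) = 39.920000
  x_1 = 2.800000 - 33.512000/39.920000 = 1.960521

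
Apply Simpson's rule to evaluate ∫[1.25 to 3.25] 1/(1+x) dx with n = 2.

f(x) = 1/(1+x)
a = 1.25, b = 3.25, n = 2
h = (b - a)/n = 1.000000

Simpson's rule: (h/3)[f(x₀) + 4f(x₁) + 2f(x₂) + ... + f(xₙ)]

x_0 = 1.2500, f(x_0) = 0.444444, coefficient = 1
x_1 = 2.2500, f(x_1) = 0.307692, coefficient = 4
x_2 = 3.2500, f(x_2) = 0.235294, coefficient = 1

I ≈ (1.000000/3) × 1.910508 = 0.636836
Exact value: 0.635989
Error: 0.000847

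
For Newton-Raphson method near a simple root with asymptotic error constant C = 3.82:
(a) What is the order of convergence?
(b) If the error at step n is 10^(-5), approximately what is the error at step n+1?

(a) Newton-Raphson has quadratic (order 2) convergence near simple roots.
    This means |e_{n+1}| ≈ C|e_n|².

(b) With |e_n| = 10^(-5) and C = 3.82:
    |e_{n+1}| ≈ 3.82 × (10^(-5))² = 3.82 × 10^(-10)

(a) 2 (quadratic); (b) |e_{n+1}| ≈ 3.820e-10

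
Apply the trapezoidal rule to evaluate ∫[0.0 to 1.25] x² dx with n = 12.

f(x) = x²
a = 0.0, b = 1.25, n = 12
h = (b - a)/n = 0.104167

Trapezoidal rule: (h/2)[f(x₀) + 2f(x₁) + 2f(x₂) + ... + f(xₙ)]

x_0 = 0.0000, f(x_0) = 0.000000, coefficient = 1
x_1 = 0.1042, f(x_1) = 0.010851, coefficient = 2
x_2 = 0.2083, f(x_2) = 0.043403, coefficient = 2
x_3 = 0.3125, f(x_3) = 0.097656, coefficient = 2
x_4 = 0.4167, f(x_4) = 0.173611, coefficient = 2
x_5 = 0.5208, f(x_5) = 0.271267, coefficient = 2
x_6 = 0.6250, f(x_6) = 0.390625, coefficient = 2
x_7 = 0.7292, f(x_7) = 0.531684, coefficient = 2
x_8 = 0.8333, f(x_8) = 0.694444, coefficient = 2
x_9 = 0.9375, f(x_9) = 0.878906, coefficient = 2
x_10 = 1.0417, f(x_10) = 1.085069, coefficient = 2
x_11 = 1.1458, f(x_11) = 1.312934, coefficient = 2
x_12 = 1.2500, f(x_12) = 1.562500, coefficient = 1

I ≈ (0.104167/2) × 12.543403 = 0.653302
Exact value: 0.651042
Error: 0.002261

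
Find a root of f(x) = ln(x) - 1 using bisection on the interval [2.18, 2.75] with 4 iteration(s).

f(x) = ln(x) - 1
Initial interval: [2.18, 2.75]

Iteration 1:
  c_1 = (2.180000 + 2.750000)/2 = 2.465000
  f(c_1) = f(2.465000) = -0.097808
  f(a) × f(c) ≥ 0, new interval: [2.465000, 2.750000]
Iteration 2:
  c_2 = (2.465000 + 2.750000)/2 = 2.607500
  f(c_2) = f(2.607500) = -0.041608
  f(a) × f(c) ≥ 0, new interval: [2.607500, 2.750000]
Iteration 3:
  c_3 = (2.607500 + 2.750000)/2 = 2.678750
  f(c_3) = f(2.678750) = -0.014650
  f(a) × f(c) ≥ 0, new interval: [2.678750, 2.750000]
Iteration 4:
  c_4 = (2.678750 + 2.750000)/2 = 2.714375
  f(c_4) = f(2.714375) = -0.001438
  f(a) × f(c) ≥ 0, new interval: [2.714375, 2.750000]

After 4 iteration(s), the approximation is c_4 = 2.714375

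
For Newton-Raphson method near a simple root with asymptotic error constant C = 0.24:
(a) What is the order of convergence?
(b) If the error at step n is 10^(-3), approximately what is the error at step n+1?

(a) Newton-Raphson has quadratic (order 2) convergence near simple roots.
    This means |e_{n+1}| ≈ C|e_n|².

(b) With |e_n| = 10^(-3) and C = 0.24:
    |e_{n+1}| ≈ 0.24 × (10^(-3))² = 0.24 × 10^(-6)

(a) 2 (quadratic); (b) |e_{n+1}| ≈ 2.400e-07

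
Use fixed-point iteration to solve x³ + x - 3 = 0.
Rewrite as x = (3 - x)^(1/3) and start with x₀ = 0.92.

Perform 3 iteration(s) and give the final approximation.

Equation: x³ + x - 3 = 0
Fixed-point form: x = (3 - x)^(1/3)
x₀ = 0.92

x_1 = g(0.920000) = 1.276501
x_2 = g(1.276501) = 1.198957
x_3 = g(1.198957) = 1.216675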